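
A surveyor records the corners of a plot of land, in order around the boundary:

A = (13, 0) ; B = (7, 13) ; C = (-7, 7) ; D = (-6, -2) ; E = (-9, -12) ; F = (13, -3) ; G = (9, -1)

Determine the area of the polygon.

314.5

Σ = (169) + (140) + (56) + (54) + (183) + (14) + (13) = 629
Area = |Σ|/2 = 314.5.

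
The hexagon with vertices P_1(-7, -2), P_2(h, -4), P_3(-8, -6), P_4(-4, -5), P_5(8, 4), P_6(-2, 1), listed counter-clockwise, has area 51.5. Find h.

Write out the shoelace sum; only the two edges meeting at P_2 involve h:
2·Area = [((-7)·(-4) − h·(-2)) + (h·(-6) − (-8)·(-4))] + 67
       = -4·h + 63 = 103
⇒ h = -10.

-10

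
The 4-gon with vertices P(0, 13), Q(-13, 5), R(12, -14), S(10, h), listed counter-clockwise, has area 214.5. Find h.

-11

The doubled signed area Σ (x_i y_{i+1} − x_{i+1} y_i) is linear in h.
With h=0 it equals 561; the coefficient of h is 12 (from the two edges through S).
So 12·h + 561 = 2·214.5 = 429 ⇒ h = -11.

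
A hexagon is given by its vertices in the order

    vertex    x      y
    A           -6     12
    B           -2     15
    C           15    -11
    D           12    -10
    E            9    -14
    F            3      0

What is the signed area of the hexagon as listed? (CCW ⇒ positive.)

-143.5

Apply the shoelace formula: 2A = Σ (x_i·y_{i+1} − x_{i+1}·y_i), indices taken mod 6.
A→B: (-6)(15) − (-2)(12) = -66
B→C: (-2)(-11) − (15)(15) = -203
C→D: (15)(-10) − (12)(-11) = -18
D→E: (12)(-14) − (9)(-10) = -78
E→F: (9)(0) − (3)(-14) = 42
F→A: (3)(12) − (-6)(0) = 36
Σ = -287
Signed area = Σ/2 = -143.5 (negative ⇒ clockwise traversal).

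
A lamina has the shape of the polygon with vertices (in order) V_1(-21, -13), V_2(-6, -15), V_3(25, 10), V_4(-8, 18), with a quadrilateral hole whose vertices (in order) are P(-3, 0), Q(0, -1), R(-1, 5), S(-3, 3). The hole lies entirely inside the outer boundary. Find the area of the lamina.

770.5

Outer boundary:
Apply the shoelace formula: 2A = Σ (x_i·y_{i+1} − x_{i+1}·y_i), indices taken mod 4.
Σ = (237) + (315) + (530) + (482) = 1564
Area = |Σ|/2 = 782.
Hole:
Apply the surveyor's formula: 2A = Σ (x_i·y_{i+1} − x_{i+1}·y_i), indices taken mod 4.
Cross-terms: 3, -1, 12, 9  ⇒  Σ = 23
Area = |Σ|/2 = 11.5.
Net area = 782 − 11.5 = 770.5.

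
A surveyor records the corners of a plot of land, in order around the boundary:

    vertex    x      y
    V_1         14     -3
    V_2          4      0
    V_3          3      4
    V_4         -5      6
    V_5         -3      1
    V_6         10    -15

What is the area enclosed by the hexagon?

Apply Gauss's area formula: 2A = Σ (x_i·y_{i+1} − x_{i+1}·y_i), indices taken mod 6.
V_1→V_2: (14)(0) − (4)(-3) = 12
V_2→V_3: (4)(4) − (3)(0) = 16
V_3→V_4: (3)(6) − (-5)(4) = 38
V_4→V_5: (-5)(1) − (-3)(6) = 13
V_5→V_6: (-3)(-15) − (10)(1) = 35
V_6→V_1: (10)(-3) − (14)(-15) = 180
Σ = 294
Area = |Σ|/2 = 147.

147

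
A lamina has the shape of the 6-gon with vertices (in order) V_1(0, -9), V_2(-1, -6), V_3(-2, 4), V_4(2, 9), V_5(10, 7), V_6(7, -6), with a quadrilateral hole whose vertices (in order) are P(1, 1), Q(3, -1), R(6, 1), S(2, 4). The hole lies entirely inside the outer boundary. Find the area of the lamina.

137

Outer boundary:
Apply Gauss's area formula: 2A = Σ (x_i·y_{i+1} − x_{i+1}·y_i), indices taken mod 6.
V_1→V_2: (0)(-6) − (-1)(-9) = -9
V_2→V_3: (-1)(4) − (-2)(-6) = -16
V_3→V_4: (-2)(9) − (2)(4) = -26
V_4→V_5: (2)(7) − (10)(9) = -76
V_5→V_6: (10)(-6) − (7)(7) = -109
V_6→V_1: (7)(-9) − (0)(-6) = -63
Σ = -299
Area = |Σ|/2 = 149.5.
Hole:
Apply the shoelace (surveyor's) formula: 2A = Σ (x_i·y_{i+1} − x_{i+1}·y_i), indices taken mod 4.
Σ = (-4) + (9) + (22) + (-2) = 25
Area = |Σ|/2 = 12.5.
Net area = 149.5 − 12.5 = 137.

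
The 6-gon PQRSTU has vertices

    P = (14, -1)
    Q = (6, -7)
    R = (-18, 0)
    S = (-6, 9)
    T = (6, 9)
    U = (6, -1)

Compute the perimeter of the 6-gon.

80

|PQ| = √((-8)² + (-6)²) = √100 = 10
|QR| = √((-24)² + (7)²) = √625 = 25
|RS| = √((12)² + (9)²) = √225 = 15
|ST| = √((12)² + (0)²) = √144 = 12
|TU| = √((0)² + (-10)²) = √100 = 10
|UP| = √((8)² + (0)²) = √64 = 8
Perimeter = 10 + 25 + 15 + 12 + 10 + 8 = 80.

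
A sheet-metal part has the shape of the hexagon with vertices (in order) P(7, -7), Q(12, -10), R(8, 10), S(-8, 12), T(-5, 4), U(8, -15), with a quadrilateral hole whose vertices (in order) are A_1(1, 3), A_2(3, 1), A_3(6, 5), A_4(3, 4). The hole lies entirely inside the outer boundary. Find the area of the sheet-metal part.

247.5

Outer boundary:
Apply the shoelace (surveyor's) formula: 2A = Σ (x_i·y_{i+1} − x_{i+1}·y_i), indices taken mod 6.
P→Q: (7)(-10) − (12)(-7) = 14
Q→R: (12)(10) − (8)(-10) = 200
R→S: (8)(12) − (-8)(10) = 176
S→T: (-8)(4) − (-5)(12) = 28
T→U: (-5)(-15) − (8)(4) = 43
U→P: (8)(-7) − (7)(-15) = 49
Σ = 510
Area = |Σ|/2 = 255.
Hole:
Apply Gauss's area formula: 2A = Σ (x_i·y_{i+1} − x_{i+1}·y_i), indices taken mod 4.
Σ = (-8) + (9) + (9) + (5) = 15
Area = |Σ|/2 = 7.5.
Net area = 255 − 7.5 = 247.5.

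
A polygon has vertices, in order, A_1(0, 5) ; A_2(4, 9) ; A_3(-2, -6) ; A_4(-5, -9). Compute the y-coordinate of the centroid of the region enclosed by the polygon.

Apply Gauss's area formula. First the cross-terms c_i = x_i·y_{i+1} − x_{i+1}·y_i:
  -20, -6, -12, -25  ⇒  2A = -63, A = -31.5.
Then Σ (y_i + y_{i+1})·c_i = -18, so ȳ = -18 / (6·(-31.5)) = 2/21.

2/21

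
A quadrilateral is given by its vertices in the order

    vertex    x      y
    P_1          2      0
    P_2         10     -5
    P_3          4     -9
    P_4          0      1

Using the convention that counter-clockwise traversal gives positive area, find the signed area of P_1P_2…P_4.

Apply the shoelace (surveyor's) formula: 2A = Σ (x_i·y_{i+1} − x_{i+1}·y_i), indices taken mod 4.
Σ = (-10) + (-70) + (4) + (-2) = -78
Signed area = Σ/2 = -39 (negative ⇒ clockwise traversal).

-39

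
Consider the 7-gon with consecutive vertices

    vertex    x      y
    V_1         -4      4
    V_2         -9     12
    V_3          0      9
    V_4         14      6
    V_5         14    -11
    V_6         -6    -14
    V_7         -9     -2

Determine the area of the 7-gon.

438.5

Apply the surveyor's formula: 2A = Σ (x_i·y_{i+1} − x_{i+1}·y_i), indices taken mod 7.
Cross-terms: -12, -81, -126, -238, -262, -114, -44  ⇒  Σ = -877
Area = |Σ|/2 = 438.5.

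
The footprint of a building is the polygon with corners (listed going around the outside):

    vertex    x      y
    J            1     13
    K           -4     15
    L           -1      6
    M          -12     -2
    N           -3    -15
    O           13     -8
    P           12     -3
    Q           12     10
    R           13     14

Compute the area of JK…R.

Σ = (67) + (-9) + (74) + (174) + (219) + (57) + (156) + (38) + (155) = 931
Area = |Σ|/2 = 465.5.

465.5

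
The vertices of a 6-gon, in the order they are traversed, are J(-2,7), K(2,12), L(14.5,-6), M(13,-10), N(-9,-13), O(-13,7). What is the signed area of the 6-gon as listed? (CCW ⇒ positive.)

Apply Gauss's area formula: 2A = Σ (x_i·y_{i+1} − x_{i+1}·y_i), indices taken mod 6.
Σ = (-38) + (-186) + (-67) + (-259) + (-232) + (-77) = -859
Signed area = Σ/2 = -429.5 (negative ⇒ clockwise traversal).

-429.5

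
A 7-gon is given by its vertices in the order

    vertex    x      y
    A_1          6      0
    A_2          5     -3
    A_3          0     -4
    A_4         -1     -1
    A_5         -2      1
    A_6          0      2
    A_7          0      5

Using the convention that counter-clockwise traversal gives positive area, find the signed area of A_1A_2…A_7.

Apply the surveyor's formula: 2A = Σ (x_i·y_{i+1} − x_{i+1}·y_i), indices taken mod 7.
A_1→A_2: (6)(-3) − (5)(0) = -18
A_2→A_3: (5)(-4) − (0)(-3) = -20
A_3→A_4: (0)(-1) − (-1)(-4) = -4
A_4→A_5: (-1)(1) − (-2)(-1) = -3
A_5→A_6: (-2)(2) − (0)(1) = -4
A_6→A_7: (0)(5) − (0)(2) = 0
A_7→A_1: (0)(0) − (6)(5) = -30
Σ = -79
Signed area = Σ/2 = -39.5 (negative ⇒ clockwise traversal).

-39.5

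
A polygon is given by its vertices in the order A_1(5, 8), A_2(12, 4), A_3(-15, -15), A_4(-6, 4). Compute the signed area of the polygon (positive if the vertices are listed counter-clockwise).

-207

Apply the shoelace formula: 2A = Σ (x_i·y_{i+1} − x_{i+1}·y_i), indices taken mod 4.
Cross-terms: -76, -120, -150, -68  ⇒  Σ = -414
Signed area = Σ/2 = -207 (negative ⇒ clockwise traversal).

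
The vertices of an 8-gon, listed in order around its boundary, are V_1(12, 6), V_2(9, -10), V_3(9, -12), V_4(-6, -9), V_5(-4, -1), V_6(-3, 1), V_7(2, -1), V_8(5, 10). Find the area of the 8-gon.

Σ = (-174) + (-18) + (-153) + (-30) + (-7) + (1) + (25) + (-90) = -446
Area = |Σ|/2 = 223.

223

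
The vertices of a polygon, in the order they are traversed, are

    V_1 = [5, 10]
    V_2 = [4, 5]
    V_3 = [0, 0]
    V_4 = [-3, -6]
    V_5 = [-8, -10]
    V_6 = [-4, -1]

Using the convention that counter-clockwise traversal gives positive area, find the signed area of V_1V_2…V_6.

Apply the shoelace (surveyor's) formula: 2A = Σ (x_i·y_{i+1} − x_{i+1}·y_i), indices taken mod 6.
Cross-terms: -15, 0, 0, -18, -32, -35  ⇒  Σ = -100
Signed area = Σ/2 = -50 (negative ⇒ clockwise traversal).

-50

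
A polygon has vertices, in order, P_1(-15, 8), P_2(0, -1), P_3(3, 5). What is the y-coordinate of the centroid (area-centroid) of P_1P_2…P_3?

4

Apply the shoelace formula. First the cross-terms c_i = x_i·y_{i+1} − x_{i+1}·y_i:
  15, 3, 99  ⇒  2A = 117, A = 58.5.
Then Σ (y_i + y_{i+1})·c_i = 1404, so ȳ = 1404 / (6·58.5) = 4.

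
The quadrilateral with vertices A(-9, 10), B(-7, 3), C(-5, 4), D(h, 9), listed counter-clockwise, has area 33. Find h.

Write out the shoelace sum; only the two edges meeting at D involve h:
2·Area = [((-5)·9 − h·4) + (h·10 − (-9)·9)] + 30
       = 6·h + 66 = 66
⇒ h = 0.

0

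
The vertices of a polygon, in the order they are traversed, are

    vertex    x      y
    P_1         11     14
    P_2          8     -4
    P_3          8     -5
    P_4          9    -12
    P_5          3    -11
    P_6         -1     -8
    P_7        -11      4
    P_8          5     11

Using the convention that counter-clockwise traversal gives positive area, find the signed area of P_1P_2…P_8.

Apply the surveyor's formula: 2A = Σ (x_i·y_{i+1} − x_{i+1}·y_i), indices taken mod 8.
Cross-terms: -156, -8, -51, -63, -35, -92, -141, -51  ⇒  Σ = -597
Signed area = Σ/2 = -298.5 (negative ⇒ clockwise traversal).

-298.5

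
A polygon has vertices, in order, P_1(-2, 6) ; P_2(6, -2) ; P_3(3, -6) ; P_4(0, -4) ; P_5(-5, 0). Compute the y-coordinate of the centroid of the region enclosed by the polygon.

Apply the shoelace (surveyor's) formula. First the cross-terms c_i = x_i·y_{i+1} − x_{i+1}·y_i:
  -32, -30, -12, -20, -30  ⇒  2A = -124, A = -62.
Then Σ (y_i + y_{i+1})·c_i = 132, so ȳ = 132 / (6·(-62)) = -11/31.

-11/31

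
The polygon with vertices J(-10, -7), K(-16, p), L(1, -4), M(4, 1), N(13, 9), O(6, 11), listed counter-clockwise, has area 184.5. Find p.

-20

The doubled signed area Σ (x_i y_{i+1} − x_{i+1} y_i) is linear in p.
With p=0 it equals 149; the coefficient of p is -11 (from the two edges through K).
So -11·p + 149 = 2·184.5 = 369 ⇒ p = -20.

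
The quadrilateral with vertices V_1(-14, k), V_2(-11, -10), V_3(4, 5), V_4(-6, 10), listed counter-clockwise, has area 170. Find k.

1

Write out the shoelace sum; only the two edges meeting at V_1 involve k:
2·Area = [((-6)·k − (-14)·10) + ((-14)·(-10) − (-11)·k)] + 55
       = 5·k + 335 = 340
⇒ k = 1.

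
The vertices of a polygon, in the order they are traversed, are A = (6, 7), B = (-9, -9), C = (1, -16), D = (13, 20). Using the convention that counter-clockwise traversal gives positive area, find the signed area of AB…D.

A→B: (6)(-9) − (-9)(7) = 9
B→C: (-9)(-16) − (1)(-9) = 153
C→D: (1)(20) − (13)(-16) = 228
D→A: (13)(7) − (6)(20) = -29
Σ = 361
Signed area = Σ/2 = 180.5 (positive ⇒ counter-clockwise traversal).

180.5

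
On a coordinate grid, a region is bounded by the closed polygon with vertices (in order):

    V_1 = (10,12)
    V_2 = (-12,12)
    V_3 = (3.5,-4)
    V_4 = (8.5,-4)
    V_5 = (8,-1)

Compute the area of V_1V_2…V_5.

209.75

Σ = (264) + (6) + (20) + (23.5) + (106) = 419.5
Area = |Σ|/2 = 209.75.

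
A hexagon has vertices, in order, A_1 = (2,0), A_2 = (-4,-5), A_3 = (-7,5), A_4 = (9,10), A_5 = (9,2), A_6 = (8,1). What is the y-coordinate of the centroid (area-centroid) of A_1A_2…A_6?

854/261

Apply the surveyor's formula. First the cross-terms c_i = x_i·y_{i+1} − x_{i+1}·y_i:
  -10, -55, -115, -72, -7, -2  ⇒  2A = -261, A = -130.5.
Then Σ (y_i + y_{i+1})·c_i = -2562, so ȳ = -2562 / (6·(-130.5)) = 854/261.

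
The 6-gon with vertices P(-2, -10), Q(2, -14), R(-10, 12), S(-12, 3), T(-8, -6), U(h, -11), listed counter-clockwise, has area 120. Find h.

-8

Write out the shoelace sum; only the two edges meeting at U involve h:
2·Area = [((-8)·(-11) − h·(-6)) + (h·(-10) − (-2)·(-11))] + 142
       = -4·h + 208 = 240
⇒ h = -8.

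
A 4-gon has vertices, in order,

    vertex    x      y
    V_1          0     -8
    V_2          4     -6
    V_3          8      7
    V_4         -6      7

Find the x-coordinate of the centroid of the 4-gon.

158/127

Apply the surveyor's formula. First the cross-terms c_i = x_i·y_{i+1} − x_{i+1}·y_i:
  32, 76, 98, 48  ⇒  2A = 254, A = 127.
Then Σ (x_i + x_{i+1})·c_i = 948, so x̄ = 948 / (6·127) = 158/127.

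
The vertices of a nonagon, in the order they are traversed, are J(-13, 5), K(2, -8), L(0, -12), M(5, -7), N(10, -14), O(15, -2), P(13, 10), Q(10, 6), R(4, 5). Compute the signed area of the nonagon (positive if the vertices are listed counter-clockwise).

292.5

Σ = (94) + (-24) + (60) + (0) + (190) + (176) + (-22) + (26) + (85) = 585
Signed area = Σ/2 = 292.5 (positive ⇒ counter-clockwise traversal).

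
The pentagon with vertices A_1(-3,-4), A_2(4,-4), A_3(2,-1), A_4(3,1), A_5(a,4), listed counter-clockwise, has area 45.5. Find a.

The doubled signed area Σ (x_i y_{i+1} − x_{i+1} y_i) is linear in a.
With a=0 it equals 61; the coefficient of a is -5 (from the two edges through A_5).
So -5·a + 61 = 2·45.5 = 91 ⇒ a = -6.

-6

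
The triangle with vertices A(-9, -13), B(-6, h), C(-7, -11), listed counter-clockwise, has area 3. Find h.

Write out the shoelace sum; only the two edges meeting at B involve h:
2·Area = [((-9)·h − (-6)·(-13)) + ((-6)·(-11) − (-7)·h)] + -8
       = -2·h + -20 = 6
⇒ h = -13.

-13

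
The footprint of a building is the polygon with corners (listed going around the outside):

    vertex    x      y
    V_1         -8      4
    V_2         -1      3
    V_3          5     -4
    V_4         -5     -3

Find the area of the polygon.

Σ = (-20) + (-11) + (-35) + (-44) = -110
Area = |Σ|/2 = 55.

55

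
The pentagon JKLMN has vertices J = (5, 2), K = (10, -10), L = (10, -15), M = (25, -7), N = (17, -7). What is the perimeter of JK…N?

58

|JK| = √((5)² + (-12)²) = √169 = 13
|KL| = √((0)² + (-5)²) = √25 = 5
|LM| = √((15)² + (8)²) = √289 = 17
|MN| = √((-8)² + (0)²) = √64 = 8
|NJ| = √((-12)² + (9)²) = √225 = 15
Perimeter = 13 + 5 + 17 + 8 + 15 = 58.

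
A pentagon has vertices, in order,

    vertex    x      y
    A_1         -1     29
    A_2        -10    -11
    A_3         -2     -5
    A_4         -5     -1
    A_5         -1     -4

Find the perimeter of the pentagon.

94

|A_1A_2| = √((-9)² + (-40)²) = √1681 = 41
|A_2A_3| = √((8)² + (6)²) = √100 = 10
|A_3A_4| = √((-3)² + (4)²) = √25 = 5
|A_4A_5| = √((4)² + (-3)²) = √25 = 5
|A_5A_1| = √((0)² + (33)²) = √1089 = 33
Perimeter = 41 + 10 + 5 + 5 + 33 = 94.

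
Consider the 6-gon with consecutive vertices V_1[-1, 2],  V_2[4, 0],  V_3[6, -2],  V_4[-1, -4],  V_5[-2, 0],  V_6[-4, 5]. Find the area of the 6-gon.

31.5

Apply the shoelace (surveyor's) formula: 2A = Σ (x_i·y_{i+1} − x_{i+1}·y_i), indices taken mod 6.
Cross-terms: -8, -8, -26, -8, -10, -3  ⇒  Σ = -63
Area = |Σ|/2 = 31.5.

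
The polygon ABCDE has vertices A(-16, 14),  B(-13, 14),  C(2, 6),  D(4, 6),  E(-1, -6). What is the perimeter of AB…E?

60

|AB| = √((3)² + (0)²) = √9 = 3
|BC| = √((15)² + (-8)²) = √289 = 17
|CD| = √((2)² + (0)²) = √4 = 2
|DE| = √((-5)² + (-12)²) = √169 = 13
|EA| = √((-15)² + (20)²) = √625 = 25
Perimeter = 3 + 17 + 2 + 13 + 25 = 60.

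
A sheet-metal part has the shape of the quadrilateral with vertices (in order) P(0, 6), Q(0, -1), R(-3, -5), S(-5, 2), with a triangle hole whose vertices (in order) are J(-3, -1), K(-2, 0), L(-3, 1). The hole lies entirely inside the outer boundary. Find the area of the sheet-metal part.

31

Outer boundary:
Apply the shoelace formula: 2A = Σ (x_i·y_{i+1} − x_{i+1}·y_i), indices taken mod 4.
Σ = (0) + (-3) + (-31) + (-30) = -64
Area = |Σ|/2 = 32.
Hole:
Apply the surveyor's formula: 2A = Σ (x_i·y_{i+1} − x_{i+1}·y_i), indices taken mod 3.
Cross-terms: -2, -2, 6  ⇒  Σ = 2
Area = |Σ|/2 = 1.
Net area = 32 − 1 = 31.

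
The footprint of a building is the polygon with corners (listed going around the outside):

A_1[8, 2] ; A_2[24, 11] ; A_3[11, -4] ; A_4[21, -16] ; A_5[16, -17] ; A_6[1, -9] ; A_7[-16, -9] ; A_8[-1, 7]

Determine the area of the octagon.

Apply the shoelace (surveyor's) formula: 2A = Σ (x_i·y_{i+1} − x_{i+1}·y_i), indices taken mod 8.
Σ = (40) + (-217) + (-92) + (-101) + (-127) + (-153) + (-121) + (-58) = -829
Area = |Σ|/2 = 414.5.

414.5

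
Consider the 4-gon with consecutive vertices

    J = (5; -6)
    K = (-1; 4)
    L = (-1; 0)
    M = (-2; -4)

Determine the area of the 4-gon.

27

J→K: (5)(4) − (-1)(-6) = 14
K→L: (-1)(0) − (-1)(4) = 4
L→M: (-1)(-4) − (-2)(0) = 4
M→J: (-2)(-6) − (5)(-4) = 32
Σ = 54
Area = |Σ|/2 = 27.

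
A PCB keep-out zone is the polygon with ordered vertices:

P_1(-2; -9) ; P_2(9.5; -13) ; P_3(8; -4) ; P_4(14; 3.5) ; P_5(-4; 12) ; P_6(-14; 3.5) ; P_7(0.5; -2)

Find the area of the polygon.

Σ = (111.5) + (66) + (84) + (182) + (154) + (26.25) + (-8.5) = 615.25
Area = |Σ|/2 = 307.625.

307.625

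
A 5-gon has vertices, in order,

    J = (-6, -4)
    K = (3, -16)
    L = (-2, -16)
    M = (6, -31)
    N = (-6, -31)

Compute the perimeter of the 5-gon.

76

|JK| = √((9)² + (-12)²) = √225 = 15
|KL| = √((-5)² + (0)²) = √25 = 5
|LM| = √((8)² + (-15)²) = √289 = 17
|MN| = √((-12)² + (0)²) = √144 = 12
|NJ| = √((0)² + (27)²) = √729 = 27
Perimeter = 15 + 5 + 17 + 12 + 27 = 76.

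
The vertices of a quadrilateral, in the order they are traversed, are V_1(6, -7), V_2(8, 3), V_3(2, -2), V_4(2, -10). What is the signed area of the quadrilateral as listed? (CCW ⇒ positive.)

Σ = (74) + (-22) + (-16) + (46) = 82
Signed area = Σ/2 = 41 (positive ⇒ counter-clockwise traversal).

41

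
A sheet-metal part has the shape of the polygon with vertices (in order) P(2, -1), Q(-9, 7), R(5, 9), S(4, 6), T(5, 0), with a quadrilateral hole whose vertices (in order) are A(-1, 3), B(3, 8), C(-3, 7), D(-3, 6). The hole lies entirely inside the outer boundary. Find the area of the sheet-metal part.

62

Outer boundary:
Σ = (5) + (-116) + (-6) + (-30) + (-5) = -152
Area = |Σ|/2 = 76.
Hole:
Σ = (-17) + (45) + (3) + (-3) = 28
Area = |Σ|/2 = 14.
Net area = 76 − 14 = 62.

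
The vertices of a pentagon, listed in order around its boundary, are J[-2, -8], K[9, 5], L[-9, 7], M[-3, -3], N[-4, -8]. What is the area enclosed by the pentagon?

Apply the shoelace formula: 2A = Σ (x_i·y_{i+1} − x_{i+1}·y_i), indices taken mod 5.
Σ = (62) + (108) + (48) + (12) + (16) = 246
Area = |Σ|/2 = 123.

123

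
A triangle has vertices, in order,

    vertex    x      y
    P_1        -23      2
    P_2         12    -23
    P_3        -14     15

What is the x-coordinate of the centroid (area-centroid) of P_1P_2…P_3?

-25/3

Apply the surveyor's formula. First the cross-terms c_i = x_i·y_{i+1} − x_{i+1}·y_i:
  505, -142, 317  ⇒  2A = 680, A = 340.
Then Σ (x_i + x_{i+1})·c_i = -17000, so x̄ = -17000 / (6·340) = -25/3.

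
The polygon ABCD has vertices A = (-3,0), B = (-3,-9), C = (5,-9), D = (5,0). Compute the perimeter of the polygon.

34

|AB| = √((0)² + (-9)²) = √81 = 9
|BC| = √((8)² + (0)²) = √64 = 8
|CD| = √((0)² + (9)²) = √81 = 9
|DA| = √((-8)² + (0)²) = √64 = 8
Perimeter = 9 + 8 + 9 + 8 = 34.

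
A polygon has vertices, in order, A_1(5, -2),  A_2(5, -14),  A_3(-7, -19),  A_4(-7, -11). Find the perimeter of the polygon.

|A_1A_2| = √((0)² + (-12)²) = √144 = 12
|A_2A_3| = √((-12)² + (-5)²) = √169 = 13
|A_3A_4| = √((0)² + (8)²) = √64 = 8
|A_4A_1| = √((12)² + (9)²) = √225 = 15
Perimeter = 12 + 13 + 8 + 15 = 48.

48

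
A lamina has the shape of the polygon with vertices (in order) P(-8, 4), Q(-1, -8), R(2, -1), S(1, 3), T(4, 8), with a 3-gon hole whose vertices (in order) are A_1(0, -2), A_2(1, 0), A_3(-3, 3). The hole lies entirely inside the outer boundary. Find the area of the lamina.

Outer boundary:
Apply the shoelace (surveyor's) formula: 2A = Σ (x_i·y_{i+1} − x_{i+1}·y_i), indices taken mod 5.
Cross-terms: 68, 17, 7, -4, 80  ⇒  Σ = 168
Area = |Σ|/2 = 84.
Hole:
Apply Gauss's area formula: 2A = Σ (x_i·y_{i+1} − x_{i+1}·y_i), indices taken mod 3.
Σ = (2) + (3) + (6) = 11
Area = |Σ|/2 = 5.5.
Net area = 84 − 5.5 = 78.5.

78.5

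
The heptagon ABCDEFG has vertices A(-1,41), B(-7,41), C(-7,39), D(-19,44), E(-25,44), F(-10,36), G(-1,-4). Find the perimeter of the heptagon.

|AB| = √((-6)² + (0)²) = √36 = 6
|BC| = √((0)² + (-2)²) = √4 = 2
|CD| = √((-12)² + (5)²) = √169 = 13
|DE| = √((-6)² + (0)²) = √36 = 6
|EF| = √((15)² + (-8)²) = √289 = 17
|FG| = √((9)² + (-40)²) = √1681 = 41
|GA| = √((0)² + (45)²) = √2025 = 45
Perimeter = 6 + 2 + 13 + 6 + 17 + 41 + 45 = 130.

130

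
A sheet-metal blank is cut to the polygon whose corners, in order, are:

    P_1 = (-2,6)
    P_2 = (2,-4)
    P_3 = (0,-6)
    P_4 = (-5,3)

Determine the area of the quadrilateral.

Apply the surveyor's formula: 2A = Σ (x_i·y_{i+1} − x_{i+1}·y_i), indices taken mod 4.
Σ = (-4) + (-12) + (-30) + (-24) = -70
Area = |Σ|/2 = 35.

35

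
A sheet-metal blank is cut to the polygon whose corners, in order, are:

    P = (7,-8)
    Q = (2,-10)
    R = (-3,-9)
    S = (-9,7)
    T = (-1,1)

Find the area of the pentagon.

Cross-terms: -54, -48, -102, -2, 1  ⇒  Σ = -205
Area = |Σ|/2 = 102.5.

102.5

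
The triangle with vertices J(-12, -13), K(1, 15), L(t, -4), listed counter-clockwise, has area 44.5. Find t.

The doubled signed area Σ (x_i y_{i+1} − x_{i+1} y_i) is linear in t.
With t=0 it equals -219; the coefficient of t is -28 (from the two edges through L).
So -28·t + -219 = 2·44.5 = 89 ⇒ t = -11.

-11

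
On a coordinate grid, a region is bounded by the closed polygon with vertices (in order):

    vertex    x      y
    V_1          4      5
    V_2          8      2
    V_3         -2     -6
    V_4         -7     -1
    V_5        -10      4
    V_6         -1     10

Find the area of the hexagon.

Σ = (-32) + (-44) + (-40) + (-38) + (-96) + (-45) = -295
Area = |Σ|/2 = 147.5.

147.5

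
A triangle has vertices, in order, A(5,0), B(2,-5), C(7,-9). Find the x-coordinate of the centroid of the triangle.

14/3

Apply the shoelace formula. First the cross-terms c_i = x_i·y_{i+1} − x_{i+1}·y_i:
  -25, 17, 45  ⇒  2A = 37, A = 18.5.
Then Σ (x_i + x_{i+1})·c_i = 518, so x̄ = 518 / (6·18.5) = 14/3.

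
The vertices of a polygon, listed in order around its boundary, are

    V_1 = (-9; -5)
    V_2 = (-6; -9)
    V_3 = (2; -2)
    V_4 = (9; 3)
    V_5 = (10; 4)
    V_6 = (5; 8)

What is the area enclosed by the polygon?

109

Cross-terms: 51, 30, 24, 6, 60, 47  ⇒  Σ = 218
Area = |Σ|/2 = 109.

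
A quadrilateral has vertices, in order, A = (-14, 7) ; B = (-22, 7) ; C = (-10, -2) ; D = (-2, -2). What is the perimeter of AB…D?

|AB| = √((-8)² + (0)²) = √64 = 8
|BC| = √((12)² + (-9)²) = √225 = 15
|CD| = √((8)² + (0)²) = √64 = 8
|DA| = √((-12)² + (9)²) = √225 = 15
Perimeter = 8 + 15 + 8 + 15 = 46.

46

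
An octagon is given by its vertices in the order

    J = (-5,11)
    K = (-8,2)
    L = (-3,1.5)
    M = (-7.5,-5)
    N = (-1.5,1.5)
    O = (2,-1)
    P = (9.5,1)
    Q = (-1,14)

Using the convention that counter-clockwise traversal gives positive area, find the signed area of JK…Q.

141.25

Cross-terms: 78, -6, 26.25, -18.75, -1.5, 11.5, 134, 59  ⇒  Σ = 282.5
Signed area = Σ/2 = 141.25 (positive ⇒ counter-clockwise traversal).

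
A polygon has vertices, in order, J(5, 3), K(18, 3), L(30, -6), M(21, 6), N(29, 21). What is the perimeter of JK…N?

90

|JK| = √((13)² + (0)²) = √169 = 13
|KL| = √((12)² + (-9)²) = √225 = 15
|LM| = √((-9)² + (12)²) = √225 = 15
|MN| = √((8)² + (15)²) = √289 = 17
|NJ| = √((-24)² + (-18)²) = √900 = 30
Perimeter = 13 + 15 + 15 + 17 + 30 = 90.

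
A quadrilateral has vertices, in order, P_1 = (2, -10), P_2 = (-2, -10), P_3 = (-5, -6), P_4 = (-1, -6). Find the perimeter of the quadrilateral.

18

|P_1P_2| = √((-4)² + (0)²) = √16 = 4
|P_2P_3| = √((-3)² + (4)²) = √25 = 5
|P_3P_4| = √((4)² + (0)²) = √16 = 4
|P_4P_1| = √((3)² + (-4)²) = √25 = 5
Perimeter = 4 + 5 + 4 + 5 = 18.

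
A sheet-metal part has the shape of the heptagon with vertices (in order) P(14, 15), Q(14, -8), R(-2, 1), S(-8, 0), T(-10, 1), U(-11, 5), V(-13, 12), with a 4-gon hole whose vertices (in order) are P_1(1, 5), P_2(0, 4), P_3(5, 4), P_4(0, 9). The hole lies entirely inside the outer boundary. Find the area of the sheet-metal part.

386.5

Outer boundary:
Apply the shoelace formula: 2A = Σ (x_i·y_{i+1} − x_{i+1}·y_i), indices taken mod 7.
P→Q: (14)(-8) − (14)(15) = -322
Q→R: (14)(1) − (-2)(-8) = -2
R→S: (-2)(0) − (-8)(1) = 8
S→T: (-8)(1) − (-10)(0) = -8
T→U: (-10)(5) − (-11)(1) = -39
U→V: (-11)(12) − (-13)(5) = -67
V→P: (-13)(15) − (14)(12) = -363
Σ = -793
Area = |Σ|/2 = 396.5.
Hole:
Σ = (4) + (-20) + (45) + (-9) = 20
Area = |Σ|/2 = 10.
Net area = 396.5 − 10 = 386.5.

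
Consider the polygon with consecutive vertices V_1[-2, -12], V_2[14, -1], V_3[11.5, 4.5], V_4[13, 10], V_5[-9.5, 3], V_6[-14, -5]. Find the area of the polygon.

Apply the shoelace (surveyor's) formula: 2A = Σ (x_i·y_{i+1} − x_{i+1}·y_i), indices taken mod 6.
Cross-terms: 170, 74.5, 56.5, 134, 89.5, 158  ⇒  Σ = 682.5
Area = |Σ|/2 = 341.25.

341.25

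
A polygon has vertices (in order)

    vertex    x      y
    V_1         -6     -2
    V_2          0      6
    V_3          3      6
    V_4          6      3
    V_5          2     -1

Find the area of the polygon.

Apply the shoelace formula: 2A = Σ (x_i·y_{i+1} − x_{i+1}·y_i), indices taken mod 5.
Σ = (-36) + (-18) + (-27) + (-12) + (-10) = -103
Area = |Σ|/2 = 51.5.

51.5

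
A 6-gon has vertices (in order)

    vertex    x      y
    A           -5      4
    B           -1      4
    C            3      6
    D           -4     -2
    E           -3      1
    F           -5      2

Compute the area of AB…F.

18.5

Apply the surveyor's formula: 2A = Σ (x_i·y_{i+1} − x_{i+1}·y_i), indices taken mod 6.
Σ = (-16) + (-18) + (18) + (-10) + (-1) + (-10) = -37
Area = |Σ|/2 = 18.5.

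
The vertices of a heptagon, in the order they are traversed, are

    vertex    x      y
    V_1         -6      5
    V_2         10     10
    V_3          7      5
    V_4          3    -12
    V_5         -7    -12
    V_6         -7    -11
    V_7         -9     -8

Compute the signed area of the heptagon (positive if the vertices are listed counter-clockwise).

-246

Σ = (-110) + (-20) + (-99) + (-120) + (-7) + (-43) + (-93) = -492
Signed area = Σ/2 = -246 (negative ⇒ clockwise traversal).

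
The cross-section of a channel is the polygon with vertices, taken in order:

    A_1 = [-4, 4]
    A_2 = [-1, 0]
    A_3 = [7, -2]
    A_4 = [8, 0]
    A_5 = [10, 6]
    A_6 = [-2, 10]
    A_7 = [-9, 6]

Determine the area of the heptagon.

Apply the surveyor's formula: 2A = Σ (x_i·y_{i+1} − x_{i+1}·y_i), indices taken mod 7.
A_1→A_2: (-4)(0) − (-1)(4) = 4
A_2→A_3: (-1)(-2) − (7)(0) = 2
A_3→A_4: (7)(0) − (8)(-2) = 16
A_4→A_5: (8)(6) − (10)(0) = 48
A_5→A_6: (10)(10) − (-2)(6) = 112
A_6→A_7: (-2)(6) − (-9)(10) = 78
A_7→A_1: (-9)(4) − (-4)(6) = -12
Σ = 248
Area = |Σ|/2 = 124.

124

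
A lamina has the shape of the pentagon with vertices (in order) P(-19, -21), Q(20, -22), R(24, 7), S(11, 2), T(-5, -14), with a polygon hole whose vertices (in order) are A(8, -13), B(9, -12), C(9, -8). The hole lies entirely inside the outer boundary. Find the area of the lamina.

584

Outer boundary:
Apply the shoelace formula: 2A = Σ (x_i·y_{i+1} − x_{i+1}·y_i), indices taken mod 5.
P→Q: (-19)(-22) − (20)(-21) = 838
Q→R: (20)(7) − (24)(-22) = 668
R→S: (24)(2) − (11)(7) = -29
S→T: (11)(-14) − (-5)(2) = -144
T→P: (-5)(-21) − (-19)(-14) = -161
Σ = 1172
Area = |Σ|/2 = 586.
Hole:
Σ = (21) + (36) + (-53) = 4
Area = |Σ|/2 = 2.
Net area = 586 − 2 = 584.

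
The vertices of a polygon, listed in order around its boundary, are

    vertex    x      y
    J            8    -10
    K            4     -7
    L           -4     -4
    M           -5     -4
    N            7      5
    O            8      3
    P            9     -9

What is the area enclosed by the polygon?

Apply the surveyor's formula: 2A = Σ (x_i·y_{i+1} − x_{i+1}·y_i), indices taken mod 7.
Σ = (-16) + (-44) + (-4) + (3) + (-19) + (-99) + (-18) = -197
Area = |Σ|/2 = 98.5.

98.5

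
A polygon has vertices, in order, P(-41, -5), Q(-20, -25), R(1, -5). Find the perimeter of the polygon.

|PQ| = √((21)² + (-20)²) = √841 = 29
|QR| = √((21)² + (20)²) = √841 = 29
|RP| = √((-42)² + (0)²) = √1764 = 42
Perimeter = 29 + 29 + 42 = 100.

100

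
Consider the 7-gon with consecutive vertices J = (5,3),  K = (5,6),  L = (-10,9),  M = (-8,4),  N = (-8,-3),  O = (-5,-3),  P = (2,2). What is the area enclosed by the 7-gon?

J→K: (5)(6) − (5)(3) = 15
K→L: (5)(9) − (-10)(6) = 105
L→M: (-10)(4) − (-8)(9) = 32
M→N: (-8)(-3) − (-8)(4) = 56
N→O: (-8)(-3) − (-5)(-3) = 9
O→P: (-5)(2) − (2)(-3) = -4
P→J: (2)(3) − (5)(2) = -4
Σ = 209
Area = |Σ|/2 = 104.5.

104.5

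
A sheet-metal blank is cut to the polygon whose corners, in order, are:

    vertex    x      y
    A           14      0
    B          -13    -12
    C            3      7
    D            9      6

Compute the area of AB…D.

176

Cross-terms: -168, -55, -45, -84  ⇒  Σ = -352
Area = |Σ|/2 = 176.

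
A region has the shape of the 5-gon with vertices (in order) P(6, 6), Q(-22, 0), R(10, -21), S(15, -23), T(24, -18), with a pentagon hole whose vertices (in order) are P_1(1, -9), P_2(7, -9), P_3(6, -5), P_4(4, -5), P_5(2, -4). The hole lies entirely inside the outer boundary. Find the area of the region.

Outer boundary:
Apply the shoelace (surveyor's) formula: 2A = Σ (x_i·y_{i+1} − x_{i+1}·y_i), indices taken mod 5.
P→Q: (6)(0) − (-22)(6) = 132
Q→R: (-22)(-21) − (10)(0) = 462
R→S: (10)(-23) − (15)(-21) = 85
S→T: (15)(-18) − (24)(-23) = 282
T→P: (24)(6) − (6)(-18) = 252
Σ = 1213
Area = |Σ|/2 = 606.5.
Hole:
Cross-terms: 54, 19, -10, -6, -14  ⇒  Σ = 43
Area = |Σ|/2 = 21.5.
Net area = 606.5 − 21.5 = 585.

585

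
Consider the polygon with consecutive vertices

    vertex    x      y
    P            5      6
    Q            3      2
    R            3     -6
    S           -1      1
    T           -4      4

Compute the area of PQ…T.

Apply the shoelace formula: 2A = Σ (x_i·y_{i+1} − x_{i+1}·y_i), indices taken mod 5.
P→Q: (5)(2) − (3)(6) = -8
Q→R: (3)(-6) − (3)(2) = -24
R→S: (3)(1) − (-1)(-6) = -3
S→T: (-1)(4) − (-4)(1) = 0
T→P: (-4)(6) − (5)(4) = -44
Σ = -79
Area = |Σ|/2 = 39.5.

39.5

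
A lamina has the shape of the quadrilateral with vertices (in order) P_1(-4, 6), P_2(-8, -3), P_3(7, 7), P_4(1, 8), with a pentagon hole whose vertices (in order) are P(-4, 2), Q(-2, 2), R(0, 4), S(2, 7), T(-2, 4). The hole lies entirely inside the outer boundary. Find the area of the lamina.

Outer boundary:
Apply the surveyor's formula: 2A = Σ (x_i·y_{i+1} − x_{i+1}·y_i), indices taken mod 4.
Cross-terms: 60, -35, 49, 38  ⇒  Σ = 112
Area = |Σ|/2 = 56.
Hole:
Apply the shoelace (surveyor's) formula: 2A = Σ (x_i·y_{i+1} − x_{i+1}·y_i), indices taken mod 5.
P→Q: (-4)(2) − (-2)(2) = -4
Q→R: (-2)(4) − (0)(2) = -8
R→S: (0)(7) − (2)(4) = -8
S→T: (2)(4) − (-2)(7) = 22
T→P: (-2)(2) − (-4)(4) = 12
Σ = 14
Area = |Σ|/2 = 7.
Net area = 56 − 7 = 49.

49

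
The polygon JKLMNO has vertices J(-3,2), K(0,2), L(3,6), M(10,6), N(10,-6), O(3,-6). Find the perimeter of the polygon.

44

|JK| = √((3)² + (0)²) = √9 = 3
|KL| = √((3)² + (4)²) = √25 = 5
|LM| = √((7)² + (0)²) = √49 = 7
|MN| = √((0)² + (-12)²) = √144 = 12
|NO| = √((-7)² + (0)²) = √49 = 7
|OJ| = √((-6)² + (8)²) = √100 = 10
Perimeter = 3 + 5 + 7 + 12 + 7 + 10 = 44.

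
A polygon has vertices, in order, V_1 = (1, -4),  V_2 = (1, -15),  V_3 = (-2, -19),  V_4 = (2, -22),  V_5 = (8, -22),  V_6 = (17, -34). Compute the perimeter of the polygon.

76

|V_1V_2| = √((0)² + (-11)²) = √121 = 11
|V_2V_3| = √((-3)² + (-4)²) = √25 = 5
|V_3V_4| = √((4)² + (-3)²) = √25 = 5
|V_4V_5| = √((6)² + (0)²) = √36 = 6
|V_5V_6| = √((9)² + (-12)²) = √225 = 15
|V_6V_1| = √((-16)² + (30)²) = √1156 = 34
Perimeter = 11 + 5 + 5 + 6 + 15 + 34 = 76.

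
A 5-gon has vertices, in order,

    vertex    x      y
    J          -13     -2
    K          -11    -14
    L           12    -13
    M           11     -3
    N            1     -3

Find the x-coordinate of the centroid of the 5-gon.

-8/13

Apply the shoelace (surveyor's) formula. First the cross-terms c_i = x_i·y_{i+1} − x_{i+1}·y_i:
  160, 311, 107, -30, -41  ⇒  2A = 507, A = 253.5.
Then Σ (x_i + x_{i+1})·c_i = -936, so x̄ = -936 / (6·253.5) = -8/13.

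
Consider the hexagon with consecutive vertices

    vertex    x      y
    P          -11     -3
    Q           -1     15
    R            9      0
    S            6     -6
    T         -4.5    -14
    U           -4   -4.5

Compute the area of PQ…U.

270.625

Apply Gauss's area formula: 2A = Σ (x_i·y_{i+1} − x_{i+1}·y_i), indices taken mod 6.
Σ = (-168) + (-135) + (-54) + (-111) + (-35.75) + (-37.5) = -541.25
Area = |Σ|/2 = 270.625.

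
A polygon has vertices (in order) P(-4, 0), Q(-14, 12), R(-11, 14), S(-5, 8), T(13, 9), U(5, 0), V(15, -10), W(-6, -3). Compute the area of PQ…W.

245.5

Cross-terms: -48, -64, -18, -149, -45, -50, -105, -12  ⇒  Σ = -491
Area = |Σ|/2 = 245.5.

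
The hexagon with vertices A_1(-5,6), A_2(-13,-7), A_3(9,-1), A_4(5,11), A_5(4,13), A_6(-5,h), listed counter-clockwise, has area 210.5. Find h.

8

The doubled signed area Σ (x_i y_{i+1} − x_{i+1} y_i) is linear in h.
With h=0 it equals 349; the coefficient of h is 9 (from the two edges through A_6).
So 9·h + 349 = 2·210.5 = 421 ⇒ h = 8.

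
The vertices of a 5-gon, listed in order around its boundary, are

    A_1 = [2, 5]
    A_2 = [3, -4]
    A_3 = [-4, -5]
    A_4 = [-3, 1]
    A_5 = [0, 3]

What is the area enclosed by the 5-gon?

44

Σ = (-23) + (-31) + (-19) + (-9) + (-6) = -88
Area = |Σ|/2 = 44.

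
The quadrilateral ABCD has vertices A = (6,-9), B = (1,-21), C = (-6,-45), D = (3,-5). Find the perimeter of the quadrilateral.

84

|AB| = √((-5)² + (-12)²) = √169 = 13
|BC| = √((-7)² + (-24)²) = √625 = 25
|CD| = √((9)² + (40)²) = √1681 = 41
|DA| = √((3)² + (-4)²) = √25 = 5
Perimeter = 13 + 25 + 41 + 5 = 84.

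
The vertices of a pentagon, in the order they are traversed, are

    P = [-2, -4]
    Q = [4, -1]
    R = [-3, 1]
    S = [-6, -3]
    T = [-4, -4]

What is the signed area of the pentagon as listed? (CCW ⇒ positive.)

27

Σ = (18) + (1) + (15) + (12) + (8) = 54
Signed area = Σ/2 = 27 (positive ⇒ counter-clockwise traversal).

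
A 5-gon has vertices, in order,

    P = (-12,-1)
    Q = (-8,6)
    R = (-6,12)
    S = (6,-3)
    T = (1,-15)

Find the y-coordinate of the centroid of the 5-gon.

Apply the shoelace (surveyor's) formula. First the cross-terms c_i = x_i·y_{i+1} − x_{i+1}·y_i:
  -80, -60, -54, -87, -181  ⇒  2A = -462, A = -231.
Then Σ (y_i + y_{i+1})·c_i = 2496, so ȳ = 2496 / (6·(-231)) = -416/231.

-416/231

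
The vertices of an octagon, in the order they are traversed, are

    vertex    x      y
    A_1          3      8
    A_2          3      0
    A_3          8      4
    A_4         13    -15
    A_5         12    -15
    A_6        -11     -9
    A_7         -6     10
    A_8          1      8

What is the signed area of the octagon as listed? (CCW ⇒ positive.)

-355

A_1→A_2: (3)(0) − (3)(8) = -24
A_2→A_3: (3)(4) − (8)(0) = 12
A_3→A_4: (8)(-15) − (13)(4) = -172
A_4→A_5: (13)(-15) − (12)(-15) = -15
A_5→A_6: (12)(-9) − (-11)(-15) = -273
A_6→A_7: (-11)(10) − (-6)(-9) = -164
A_7→A_8: (-6)(8) − (1)(10) = -58
A_8→A_1: (1)(8) − (3)(8) = -16
Σ = -710
Signed area = Σ/2 = -355 (negative ⇒ clockwise traversal).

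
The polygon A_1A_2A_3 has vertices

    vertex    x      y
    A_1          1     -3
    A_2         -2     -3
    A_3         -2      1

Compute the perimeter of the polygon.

12

|A_1A_2| = √((-3)² + (0)²) = √9 = 3
|A_2A_3| = √((0)² + (4)²) = √16 = 4
|A_3A_1| = √((3)² + (-4)²) = √25 = 5
Perimeter = 3 + 4 + 5 = 12.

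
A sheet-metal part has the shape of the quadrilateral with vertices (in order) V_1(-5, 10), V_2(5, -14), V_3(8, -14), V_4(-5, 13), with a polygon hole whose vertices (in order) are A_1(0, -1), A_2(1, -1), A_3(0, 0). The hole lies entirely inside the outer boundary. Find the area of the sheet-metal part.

Outer boundary:
Σ = (20) + (42) + (34) + (15) = 111
Area = |Σ|/2 = 55.5.
Hole:
Apply the shoelace formula: 2A = Σ (x_i·y_{i+1} − x_{i+1}·y_i), indices taken mod 3.
Σ = (1) + (0) + (0) = 1
Area = |Σ|/2 = 0.5.
Net area = 55.5 − 0.5 = 55.

55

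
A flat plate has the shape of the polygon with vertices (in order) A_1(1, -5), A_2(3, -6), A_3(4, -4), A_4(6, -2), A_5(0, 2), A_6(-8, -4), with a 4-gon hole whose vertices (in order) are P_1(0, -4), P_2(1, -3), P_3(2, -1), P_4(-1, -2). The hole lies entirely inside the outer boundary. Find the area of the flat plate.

50.5

Outer boundary:
Apply Gauss's area formula: 2A = Σ (x_i·y_{i+1} − x_{i+1}·y_i), indices taken mod 6.
A_1→A_2: (1)(-6) − (3)(-5) = 9
A_2→A_3: (3)(-4) − (4)(-6) = 12
A_3→A_4: (4)(-2) − (6)(-4) = 16
A_4→A_5: (6)(2) − (0)(-2) = 12
A_5→A_6: (0)(-4) − (-8)(2) = 16
A_6→A_1: (-8)(-5) − (1)(-4) = 44
Σ = 109
Area = |Σ|/2 = 54.5.
Hole:
Apply Gauss's area formula: 2A = Σ (x_i·y_{i+1} − x_{i+1}·y_i), indices taken mod 4.
Σ = (4) + (5) + (-5) + (4) = 8
Area = |Σ|/2 = 4.
Net area = 54.5 − 4 = 50.5.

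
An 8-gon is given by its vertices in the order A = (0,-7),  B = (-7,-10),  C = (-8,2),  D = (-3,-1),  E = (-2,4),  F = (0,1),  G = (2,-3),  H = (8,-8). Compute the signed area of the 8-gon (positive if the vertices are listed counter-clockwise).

-97.5

Σ = (-49) + (-94) + (14) + (-14) + (-2) + (-2) + (8) + (-56) = -195
Signed area = Σ/2 = -97.5 (negative ⇒ clockwise traversal).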